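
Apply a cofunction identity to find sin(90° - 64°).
sin(90° - 64°) = cos(64°) = 0.4384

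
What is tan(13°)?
tan(13°) = 0.2309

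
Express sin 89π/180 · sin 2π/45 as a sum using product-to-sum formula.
sin 89π/180 sin 2π/45 = (1/2)[cos(89π/180-2π/45) - cos(89π/180+2π/45)]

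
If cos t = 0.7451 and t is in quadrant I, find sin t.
sin t = 0.667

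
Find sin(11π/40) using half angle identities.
sin(11π/40) = √((1 - cos 11π/20)/2) = 0.7604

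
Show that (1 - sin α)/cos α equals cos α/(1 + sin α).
LHS = (1 - sin α)(1 + sin α) / (cos α(1 + sin α)) = (1 - sin²α) / (cos α(1 + sin α)) = cos²α / (cos α(1 + sin α)) = cos α/(1 + sin α) = RHS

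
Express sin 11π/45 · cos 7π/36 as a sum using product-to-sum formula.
sin 11π/45 cos 7π/36 = (1/2)[sin(11π/45+7π/36) + sin(11π/45-7π/36)]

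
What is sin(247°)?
sin(247°) = -0.9205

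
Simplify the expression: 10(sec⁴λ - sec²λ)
10(sec⁴λ - sec²λ) = 10(tan⁴λ + tan²λ) (using Pythagorean)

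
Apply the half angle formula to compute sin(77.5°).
sin(77.5°) = √((1 - cos 155°)/2) = 0.9763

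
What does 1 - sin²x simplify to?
1 - sin²x = cos²x (using Pythagorean identity)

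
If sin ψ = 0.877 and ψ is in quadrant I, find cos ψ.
cos ψ = 0.4805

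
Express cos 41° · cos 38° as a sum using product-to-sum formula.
cos 41° cos 38° = (1/2)[cos(41°-38°) + cos(41°+38°)]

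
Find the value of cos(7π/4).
cos(7π/4) = √2/2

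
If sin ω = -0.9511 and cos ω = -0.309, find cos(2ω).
cos(2ω) = cos²ω - sin²ω = -0.8091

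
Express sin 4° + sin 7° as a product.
sin 4° + sin 7° = 2 sin(5.5°) cos(-1.5°)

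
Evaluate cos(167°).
cos(167°) = -0.9744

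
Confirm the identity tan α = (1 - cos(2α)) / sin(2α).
RHS = 2sin²α / (2 sin α cos α) = sin α/cos α = tan α = LHS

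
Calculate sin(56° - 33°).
sin(56° - 33°) = sin 56° cos 33° - cos 56° sin 33° = 0.3907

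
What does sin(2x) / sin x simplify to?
sin(2x) / sin x = 2 cos x (using Double angle)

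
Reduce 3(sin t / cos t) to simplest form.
3(sin t / cos t) = 3(tan t) (using Quotient identity)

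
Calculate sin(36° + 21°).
sin(36° + 21°) = sin 36° cos 21° + cos 36° sin 21° = 0.8387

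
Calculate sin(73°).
sin(73°) = 0.9563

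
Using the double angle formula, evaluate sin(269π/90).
sin(269π/90) = 2 sin 269π/180 cos 269π/180 = 0.0349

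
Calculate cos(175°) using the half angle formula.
cos(175°) = -√((1 + cos 350°)/2) = -0.9962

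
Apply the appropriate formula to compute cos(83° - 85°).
cos(83° - 85°) = cos 83° cos 85° + sin 83° sin 85° = 0.9994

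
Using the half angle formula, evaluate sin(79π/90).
sin(79π/90) = √((1 - cos 79π/45)/2) = 0.3746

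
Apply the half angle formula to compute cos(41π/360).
cos(41π/360) = √((1 + cos 41π/180)/2) = 0.9367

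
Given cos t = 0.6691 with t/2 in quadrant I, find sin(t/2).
sin(t/2) = ±√((1 - cos t)/2); positive since t/2 ∈ QI, so sin(t/2) = 0.4068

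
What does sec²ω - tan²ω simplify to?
sec²ω - tan²ω = 1 (using Pythagorean identity)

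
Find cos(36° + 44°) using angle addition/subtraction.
cos(36° + 44°) = cos 36° cos 44° - sin 36° sin 44° = 0.1736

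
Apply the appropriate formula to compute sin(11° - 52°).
sin(11° - 52°) = sin 11° cos 52° - cos 11° sin 52° = -0.6561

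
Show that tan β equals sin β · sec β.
RHS = sin β · (1/cos β) = sin β/cos β = tan β = LHS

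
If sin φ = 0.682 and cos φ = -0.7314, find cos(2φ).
cos(2φ) = cos²φ - sin²φ = 0.06982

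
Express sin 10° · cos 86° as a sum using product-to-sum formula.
sin 10° cos 86° = (1/2)[sin(10°+86°) + sin(10°-86°)]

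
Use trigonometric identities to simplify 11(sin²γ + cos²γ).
11(sin²γ + cos²γ) = 11 (using Pythagorean identity)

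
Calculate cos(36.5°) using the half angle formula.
cos(36.5°) = √((1 + cos 73°)/2) = 0.8039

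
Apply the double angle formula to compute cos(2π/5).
cos(2π/5) = cos²π/5 - sin²π/5 = 0.309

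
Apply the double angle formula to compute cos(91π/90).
cos(91π/90) = cos²91π/180 - sin²91π/180 = -0.9994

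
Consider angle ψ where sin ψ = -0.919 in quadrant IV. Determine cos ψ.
cos ψ = √(1 - sin²ψ) = 0.3943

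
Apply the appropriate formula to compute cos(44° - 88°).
cos(44° - 88°) = cos 44° cos 88° + sin 44° sin 88° = 0.7193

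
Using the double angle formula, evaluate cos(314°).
cos(314°) = cos²157° - sin²157° = 0.6947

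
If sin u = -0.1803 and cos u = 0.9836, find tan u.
tan u = sin u / cos u = -0.1833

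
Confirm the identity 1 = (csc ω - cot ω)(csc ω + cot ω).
RHS = csc²ω - cot²ω = (1 + cot²ω) - cot²ω = 1 = LHS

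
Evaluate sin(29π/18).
sin(29π/18) = -0.9397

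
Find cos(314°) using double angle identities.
cos(314°) = cos²157° - sin²157° = 0.6947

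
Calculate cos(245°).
cos(245°) = -0.4226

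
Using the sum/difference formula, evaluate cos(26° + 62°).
cos(26° + 62°) = cos 26° cos 62° - sin 26° sin 62° = 0.0349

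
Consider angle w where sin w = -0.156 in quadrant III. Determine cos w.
cos w = ±√(1 - sin²w) = -0.9878 (negative in QIII)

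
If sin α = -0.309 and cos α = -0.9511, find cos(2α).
cos(2α) = cos²α - sin²α = 0.8091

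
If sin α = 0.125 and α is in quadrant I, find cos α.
cos α = 0.9922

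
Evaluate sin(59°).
sin(59°) = 0.8572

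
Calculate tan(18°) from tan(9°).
tan(18°) = 2 tan 9° / (1 - tan²9°) = 0.3249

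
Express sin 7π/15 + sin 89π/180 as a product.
sin 7π/15 + sin 89π/180 = 2 sin(173π/360) cos(-π/72)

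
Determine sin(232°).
sin(232°) = -0.788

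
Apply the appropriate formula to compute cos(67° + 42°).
cos(67° + 42°) = cos 67° cos 42° - sin 67° sin 42° = -0.3256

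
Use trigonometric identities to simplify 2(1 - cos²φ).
2(1 - cos²φ) = 2(sin²φ) (using Pythagorean identity)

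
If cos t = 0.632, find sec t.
sec t = 1/cos t = 1.582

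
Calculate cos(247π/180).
cos(247π/180) = -0.3907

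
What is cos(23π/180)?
cos(23π/180) = 0.9205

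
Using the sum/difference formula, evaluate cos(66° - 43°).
cos(66° - 43°) = cos 66° cos 43° + sin 66° sin 43° = 0.9205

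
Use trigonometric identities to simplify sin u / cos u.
sin u / cos u = tan u (using Quotient identity)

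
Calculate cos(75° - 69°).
cos(75° - 69°) = cos 75° cos 69° + sin 75° sin 69° = 0.9945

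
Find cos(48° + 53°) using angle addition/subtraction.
cos(48° + 53°) = cos 48° cos 53° - sin 48° sin 53° = -0.1908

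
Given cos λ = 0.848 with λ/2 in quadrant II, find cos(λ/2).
cos(λ/2) = ±√((1 + cos λ)/2); negative since λ/2 ∈ QII, so cos(λ/2) = -0.9612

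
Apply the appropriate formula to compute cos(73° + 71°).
cos(73° + 71°) = cos 73° cos 71° - sin 73° sin 71° = -0.809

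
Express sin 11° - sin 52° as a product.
sin 11° - sin 52° = 2 cos(31.5°) sin(-20.5°)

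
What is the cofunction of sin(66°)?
sin(66°) = cos(90° - 66°) = cos(24°)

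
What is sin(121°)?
sin(121°) = 0.8572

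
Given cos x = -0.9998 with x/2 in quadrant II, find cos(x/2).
cos(x/2) = ±√((1 + cos x)/2); negative since x/2 ∈ QII, so cos(x/2) = -0.01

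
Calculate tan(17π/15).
tan(17π/15) = 0.4452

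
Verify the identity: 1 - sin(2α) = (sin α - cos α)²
RHS = sin²α - 2 sin α cos α + cos²α = (sin²α + cos²α) - 2 sin α cos α = 1 - sin(2α) = LHS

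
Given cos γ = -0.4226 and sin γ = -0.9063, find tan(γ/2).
tan(γ/2) = sin γ / (1 + cos γ) = -1.57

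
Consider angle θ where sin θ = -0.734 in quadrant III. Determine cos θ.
cos θ = ±√(1 - sin²θ) = -0.6791 (negative in QIII)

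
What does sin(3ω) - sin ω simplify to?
sin(3ω) - sin ω = 2 cos(2ω) sin ω (using Sum-to-product)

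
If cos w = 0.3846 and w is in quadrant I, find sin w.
sin w = 0.9231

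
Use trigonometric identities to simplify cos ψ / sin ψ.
cos ψ / sin ψ = cot ψ (using Quotient identity)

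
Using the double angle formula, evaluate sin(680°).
sin(680°) = 2 sin 340° cos 340° = -0.6428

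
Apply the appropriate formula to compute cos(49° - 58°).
cos(49° - 58°) = cos 49° cos 58° + sin 49° sin 58° = 0.9877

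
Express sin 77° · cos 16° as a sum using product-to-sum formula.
sin 77° cos 16° = (1/2)[sin(77°+16°) + sin(77°-16°)]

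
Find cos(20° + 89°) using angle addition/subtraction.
cos(20° + 89°) = cos 20° cos 89° - sin 20° sin 89° = -0.3256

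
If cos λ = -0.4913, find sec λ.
sec λ = 1/cos λ = -2.035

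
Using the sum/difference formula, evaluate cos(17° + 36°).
cos(17° + 36°) = cos 17° cos 36° - sin 17° sin 36° = 0.6018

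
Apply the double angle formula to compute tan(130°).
tan(130°) = 2 tan 65° / (1 - tan²65°) = -1.192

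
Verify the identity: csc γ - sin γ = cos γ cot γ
LHS = 1/sin γ - sin γ = (1 - sin²γ)/sin γ = cos²γ/sin γ = cos γ · (cos γ/sin γ) = cos γ cot γ = RHS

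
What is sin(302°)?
sin(302°) = -0.848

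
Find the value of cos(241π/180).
cos(241π/180) = -0.4848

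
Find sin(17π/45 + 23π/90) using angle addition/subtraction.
sin(17π/45 + 23π/90) = sin 17π/45 cos 23π/90 + cos 17π/45 sin 23π/90 = 0.9135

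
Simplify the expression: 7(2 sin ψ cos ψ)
7(2 sin ψ cos ψ) = 7(sin(2ψ)) (using Double angle)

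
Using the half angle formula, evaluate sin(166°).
sin(166°) = √((1 - cos 332°)/2) = 0.2419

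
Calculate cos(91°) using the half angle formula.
cos(91°) = -√((1 + cos 182°)/2) = -0.01745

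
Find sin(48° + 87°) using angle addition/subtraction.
sin(48° + 87°) = sin 48° cos 87° + cos 48° sin 87° = √2/2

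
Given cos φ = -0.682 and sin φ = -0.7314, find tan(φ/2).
tan(φ/2) = sin φ / (1 + cos φ) = -2.3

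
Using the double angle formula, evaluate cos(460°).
cos(460°) = cos²230° - sin²230° = -0.1736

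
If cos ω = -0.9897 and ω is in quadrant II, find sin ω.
sin ω = 0.1432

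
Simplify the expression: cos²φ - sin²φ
cos²φ - sin²φ = cos(2φ) (using Double angle)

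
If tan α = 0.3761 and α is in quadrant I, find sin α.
sin α = 0.352 (using tan²α + 1 = sec²α)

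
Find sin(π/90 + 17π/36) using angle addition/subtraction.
sin(π/90 + 17π/36) = sin π/90 cos 17π/36 + cos π/90 sin 17π/36 = 0.9986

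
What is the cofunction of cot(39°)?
cot(39°) = tan(90° - 39°) = tan(51°)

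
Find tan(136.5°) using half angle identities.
tan(136.5°) = sin 273° / (1 + cos 273°) = -0.949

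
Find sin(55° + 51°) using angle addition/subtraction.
sin(55° + 51°) = sin 55° cos 51° + cos 55° sin 51° = 0.9613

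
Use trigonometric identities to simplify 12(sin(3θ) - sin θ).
12(sin(3θ) - sin θ) = 12(2 cos(2θ) sin θ) (using Sum-to-product)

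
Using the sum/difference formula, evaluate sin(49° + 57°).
sin(49° + 57°) = sin 49° cos 57° + cos 49° sin 57° = 0.9613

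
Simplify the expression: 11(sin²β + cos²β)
11(sin²β + cos²β) = 11 (using Pythagorean identity)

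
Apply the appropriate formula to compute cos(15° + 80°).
cos(15° + 80°) = cos 15° cos 80° - sin 15° sin 80° = -0.08716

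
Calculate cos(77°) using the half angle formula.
cos(77°) = √((1 + cos 154°)/2) = 0.225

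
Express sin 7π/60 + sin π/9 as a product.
sin 7π/60 + sin π/9 = 2 sin(41π/360) cos(π/360)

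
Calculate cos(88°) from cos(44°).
cos(88°) = 1 - 2sin²44° = 0.0349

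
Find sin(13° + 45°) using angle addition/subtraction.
sin(13° + 45°) = sin 13° cos 45° + cos 13° sin 45° = 0.848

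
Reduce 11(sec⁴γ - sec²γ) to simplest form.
11(sec⁴γ - sec²γ) = 11(tan⁴γ + tan²γ) (using Pythagorean)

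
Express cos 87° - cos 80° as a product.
cos 87° - cos 80° = -2 sin(83.5°) sin(3.5°)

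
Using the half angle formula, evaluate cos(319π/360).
cos(319π/360) = -√((1 + cos 319π/180)/2) = -0.9367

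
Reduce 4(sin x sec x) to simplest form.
4(sin x sec x) = 4(tan x) (using Reciprocal + quotient)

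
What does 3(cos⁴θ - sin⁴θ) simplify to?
3(cos⁴θ - sin⁴θ) = 3(cos(2θ)) (using Factoring + double angle)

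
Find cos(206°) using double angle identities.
cos(206°) = cos²103° - sin²103° = -0.8988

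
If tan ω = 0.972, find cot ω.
cot ω = 1/tan ω = 1.029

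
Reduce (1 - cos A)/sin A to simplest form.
(1 - cos A)/sin A = tan(A/2) (using Half angle)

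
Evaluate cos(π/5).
cos(π/5) = 0.809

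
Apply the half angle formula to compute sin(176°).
sin(176°) = √((1 - cos 352°)/2) = 0.06976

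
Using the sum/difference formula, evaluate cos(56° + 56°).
cos(56° + 56°) = cos 56° cos 56° - sin 56° sin 56° = -0.3746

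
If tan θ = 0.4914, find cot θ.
cot θ = 1/tan θ = 2.035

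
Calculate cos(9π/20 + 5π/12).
cos(9π/20 + 5π/12) = cos 9π/20 cos 5π/12 - sin 9π/20 sin 5π/12 = -0.9135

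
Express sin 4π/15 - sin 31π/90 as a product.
sin 4π/15 - sin 31π/90 = 2 cos(11π/36) sin(-7π/180)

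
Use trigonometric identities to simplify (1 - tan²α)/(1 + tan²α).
(1 - tan²α)/(1 + tan²α) = cos(2α) (using Double angle)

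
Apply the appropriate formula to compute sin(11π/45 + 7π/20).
sin(11π/45 + 7π/20) = sin 11π/45 cos 7π/20 + cos 11π/45 sin 7π/20 = 0.9563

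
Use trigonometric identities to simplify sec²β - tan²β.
sec²β - tan²β = 1 (using Pythagorean identity)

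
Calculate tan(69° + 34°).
tan(69° + 34°) = (tan 69° + tan 34°)/(1 - tan 69° tan 34°) = -4.331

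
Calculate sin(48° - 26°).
sin(48° - 26°) = sin 48° cos 26° - cos 48° sin 26° = 0.3746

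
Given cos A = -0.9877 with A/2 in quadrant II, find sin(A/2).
sin(A/2) = ±√((1 - cos A)/2); positive since A/2 ∈ QII, so sin(A/2) = 0.9969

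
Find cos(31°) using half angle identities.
cos(31°) = √((1 + cos 62°)/2) = 0.8572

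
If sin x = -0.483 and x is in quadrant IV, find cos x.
cos x = 0.8756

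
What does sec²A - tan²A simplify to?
sec²A - tan²A = 1 (using Pythagorean identity)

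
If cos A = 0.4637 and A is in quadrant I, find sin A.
sin A = 0.886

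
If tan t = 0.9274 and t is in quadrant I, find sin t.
sin t = 0.68 (using tan²t + 1 = sec²t)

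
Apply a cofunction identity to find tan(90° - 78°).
tan(90° - 78°) = cot(78°) = 0.2126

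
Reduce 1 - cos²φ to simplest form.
1 - cos²φ = sin²φ (using Pythagorean identity)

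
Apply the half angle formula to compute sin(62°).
sin(62°) = √((1 - cos 124°)/2) = 0.8829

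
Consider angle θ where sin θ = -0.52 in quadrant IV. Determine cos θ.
cos θ = √(1 - sin²θ) = 0.8542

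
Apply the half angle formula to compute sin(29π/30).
sin(29π/30) = √((1 - cos 29π/15)/2) = 0.1045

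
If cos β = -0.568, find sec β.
sec β = 1/cos β = -1.761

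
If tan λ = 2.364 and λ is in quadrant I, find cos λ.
cos λ = 0.3896 (using tan²λ + 1 = sec²λ)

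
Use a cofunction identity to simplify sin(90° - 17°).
sin(90° - 17°) = cos(17°)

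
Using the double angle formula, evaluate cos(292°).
cos(292°) = cos²146° - sin²146° = 0.3746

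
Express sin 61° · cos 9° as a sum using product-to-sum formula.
sin 61° cos 9° = (1/2)[sin(61°+9°) + sin(61°-9°)]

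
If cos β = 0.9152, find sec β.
sec β = 1/cos β = 1.093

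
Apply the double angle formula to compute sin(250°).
sin(250°) = 2 sin 125° cos 125° = -0.9397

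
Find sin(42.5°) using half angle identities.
sin(42.5°) = √((1 - cos 85°)/2) = 0.6756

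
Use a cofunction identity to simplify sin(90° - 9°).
sin(90° - 9°) = cos(9°)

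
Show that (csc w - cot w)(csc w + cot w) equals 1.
LHS = csc²w - cot²w = (1 + cot²w) - cot²w = 1 = RHS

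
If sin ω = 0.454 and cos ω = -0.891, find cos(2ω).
cos(2ω) = cos²ω - sin²ω = 0.5878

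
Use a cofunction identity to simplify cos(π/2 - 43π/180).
cos(π/2 - 43π/180) = sin(43π/180)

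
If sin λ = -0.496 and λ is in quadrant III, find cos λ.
cos λ = -0.8683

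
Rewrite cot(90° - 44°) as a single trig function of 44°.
cot(90° - 44°) = tan(44°)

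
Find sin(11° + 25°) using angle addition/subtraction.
sin(11° + 25°) = sin 11° cos 25° + cos 11° sin 25° = 0.5878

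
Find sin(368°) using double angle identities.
sin(368°) = 2 sin 184° cos 184° = 0.1392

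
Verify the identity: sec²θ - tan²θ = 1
LHS = 1/cos²θ - sin²θ/cos²θ = (1 - sin²θ)/cos²θ = cos²θ/cos²θ = 1 = RHS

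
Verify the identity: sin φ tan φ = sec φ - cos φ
RHS = 1/cos φ - cos φ = (1 - cos²φ)/cos φ = sin²φ/cos φ = sin φ · (sin φ/cos φ) = sin φ tan φ = LHS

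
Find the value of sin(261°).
sin(261°) = -0.9877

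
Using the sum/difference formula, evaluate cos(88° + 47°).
cos(88° + 47°) = cos 88° cos 47° - sin 88° sin 47° = -√2/2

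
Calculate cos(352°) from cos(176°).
cos(352°) = 2cos²176° - 1 = 0.9903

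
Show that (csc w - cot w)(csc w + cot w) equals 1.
LHS = csc²w - cot²w = (1 + cot²w) - cot²w = 1 = RHS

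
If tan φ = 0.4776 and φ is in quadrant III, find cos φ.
cos φ = -0.9024 (using tan²φ + 1 = sec²φ)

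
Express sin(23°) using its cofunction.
sin(23°) = cos(90° - 23°) = cos(67°)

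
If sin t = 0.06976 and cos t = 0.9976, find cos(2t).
cos(2t) = cos²t - sin²t = 0.9903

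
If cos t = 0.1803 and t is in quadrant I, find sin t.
sin t = 0.9836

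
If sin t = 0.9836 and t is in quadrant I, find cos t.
cos t = 0.1804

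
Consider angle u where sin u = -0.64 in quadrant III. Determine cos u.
cos u = ±√(1 - sin²u) = -0.7684 (negative in QIII)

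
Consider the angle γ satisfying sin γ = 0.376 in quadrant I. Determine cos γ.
cos γ = √(1 - sin²γ) = 0.9266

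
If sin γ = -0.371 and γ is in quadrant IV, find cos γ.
cos γ = 0.9286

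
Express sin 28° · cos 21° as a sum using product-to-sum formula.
sin 28° cos 21° = (1/2)[sin(28°+21°) + sin(28°-21°)]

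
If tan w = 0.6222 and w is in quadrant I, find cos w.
cos w = 0.8491 (using tan²w + 1 = sec²w)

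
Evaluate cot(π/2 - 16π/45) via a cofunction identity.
cot(π/2 - 16π/45) = tan(16π/45) = 2.05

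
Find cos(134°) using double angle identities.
cos(134°) = 1 - 2sin²67° = -0.6947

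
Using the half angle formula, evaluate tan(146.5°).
tan(146.5°) = sin 293° / (1 + cos 293°) = -0.6619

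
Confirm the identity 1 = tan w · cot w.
RHS = (sin w/cos w) · (cos w/sin w) = 1 = LHS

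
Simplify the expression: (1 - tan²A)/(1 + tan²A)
(1 - tan²A)/(1 + tan²A) = cos(2A) (using Double angle)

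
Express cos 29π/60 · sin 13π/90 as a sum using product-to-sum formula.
cos 29π/60 sin 13π/90 = (1/2)[sin(29π/60+13π/90) - sin(29π/60-13π/90)]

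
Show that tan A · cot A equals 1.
LHS = (sin A/cos A) · (cos A/sin A) = 1 = RHS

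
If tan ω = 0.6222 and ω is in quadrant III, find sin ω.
sin ω = -0.5283 (using tan²ω + 1 = sec²ω)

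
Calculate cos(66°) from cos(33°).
cos(66°) = cos²33° - sin²33° = 0.4067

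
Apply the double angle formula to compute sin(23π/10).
sin(23π/10) = 2 sin 23π/20 cos 23π/20 = 0.809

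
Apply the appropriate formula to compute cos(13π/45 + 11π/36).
cos(13π/45 + 11π/36) = cos 13π/45 cos 11π/36 - sin 13π/45 sin 11π/36 = -0.2924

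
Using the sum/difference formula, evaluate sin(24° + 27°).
sin(24° + 27°) = sin 24° cos 27° + cos 24° sin 27° = 0.7771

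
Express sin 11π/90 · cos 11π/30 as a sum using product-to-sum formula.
sin 11π/90 cos 11π/30 = (1/2)[sin(11π/90+11π/30) + sin(11π/90-11π/30)]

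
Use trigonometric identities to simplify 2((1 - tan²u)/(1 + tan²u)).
2((1 - tan²u)/(1 + tan²u)) = 2(cos(2u)) (using Double angle)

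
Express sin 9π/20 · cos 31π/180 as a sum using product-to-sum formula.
sin 9π/20 cos 31π/180 = (1/2)[sin(9π/20+31π/180) + sin(9π/20-31π/180)]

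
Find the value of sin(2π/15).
sin(2π/15) = 0.4067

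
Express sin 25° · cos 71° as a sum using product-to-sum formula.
sin 25° cos 71° = (1/2)[sin(25°+71°) + sin(25°-71°)]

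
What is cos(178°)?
cos(178°) = -0.9994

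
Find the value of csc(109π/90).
csc(109π/90) = -1.624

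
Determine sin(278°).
sin(278°) = -0.9903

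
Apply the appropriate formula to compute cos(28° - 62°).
cos(28° - 62°) = cos 28° cos 62° + sin 28° sin 62° = 0.829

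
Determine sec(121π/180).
sec(121π/180) = -1.942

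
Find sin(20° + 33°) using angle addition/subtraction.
sin(20° + 33°) = sin 20° cos 33° + cos 20° sin 33° = 0.7986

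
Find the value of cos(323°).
cos(323°) = 0.7986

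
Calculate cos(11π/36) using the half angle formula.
cos(11π/36) = √((1 + cos 11π/18)/2) = 0.5736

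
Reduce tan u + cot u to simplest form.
tan u + cot u = sec u csc u (using Quotient identities)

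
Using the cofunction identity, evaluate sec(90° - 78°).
sec(90° - 78°) = csc(78°) = 1.022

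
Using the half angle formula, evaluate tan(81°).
tan(81°) = sin 162° / (1 + cos 162°) = 6.314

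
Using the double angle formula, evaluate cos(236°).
cos(236°) = cos²118° - sin²118° = -0.5592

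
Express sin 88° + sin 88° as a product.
sin 88° + sin 88° = 2 sin(88°) cos(0°)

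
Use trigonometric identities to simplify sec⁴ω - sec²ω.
sec⁴ω - sec²ω = tan⁴ω + tan²ω (using Pythagorean)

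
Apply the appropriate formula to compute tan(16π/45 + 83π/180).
tan(16π/45 + 83π/180) = (tan 16π/45 + tan 83π/180)/(1 - tan 16π/45 tan 83π/180) = -0.6494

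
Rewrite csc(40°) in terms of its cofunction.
csc(40°) = sec(90° - 40°) = sec(50°)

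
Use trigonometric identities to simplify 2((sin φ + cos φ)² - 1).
2((sin φ + cos φ)² - 1) = 2(sin(2φ)) (using Pythagorean + double angle)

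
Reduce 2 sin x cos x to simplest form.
2 sin x cos x = sin(2x) (using Double angle)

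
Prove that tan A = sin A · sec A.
RHS = sin A · (1/cos A) = sin A/cos A = tan A = LHS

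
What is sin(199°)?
sin(199°) = -0.3256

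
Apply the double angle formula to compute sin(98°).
sin(98°) = 2 sin 49° cos 49° = 0.9903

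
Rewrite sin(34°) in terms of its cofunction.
sin(34°) = cos(90° - 34°) = cos(56°)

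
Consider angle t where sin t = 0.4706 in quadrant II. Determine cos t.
cos t = ±√(1 - sin²t) = -0.8823 (negative in QII)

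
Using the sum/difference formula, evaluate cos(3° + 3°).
cos(3° + 3°) = cos 3° cos 3° - sin 3° sin 3° = 0.9945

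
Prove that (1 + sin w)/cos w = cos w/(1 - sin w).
LHS = (1 + sin w)(1 - sin w) / (cos w(1 - sin w)) = (1 - sin²w) / (cos w(1 - sin w)) = cos²w / (cos w(1 - sin w)) = cos w/(1 - sin w) = RHS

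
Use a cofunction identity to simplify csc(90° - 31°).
csc(90° - 31°) = sec(31°)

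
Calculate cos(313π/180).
cos(313π/180) = 0.682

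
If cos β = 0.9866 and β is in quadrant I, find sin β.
sin β = 0.1632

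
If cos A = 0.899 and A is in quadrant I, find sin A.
sin A = 0.4379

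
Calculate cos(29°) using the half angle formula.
cos(29°) = √((1 + cos 58°)/2) = 0.8746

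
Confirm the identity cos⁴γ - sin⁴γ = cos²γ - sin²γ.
LHS = (cos²γ - sin²γ)(cos²γ + sin²γ) = (cos²γ - sin²γ) · 1 = cos²γ - sin²γ = RHS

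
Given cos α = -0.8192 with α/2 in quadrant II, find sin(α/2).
sin(α/2) = ±√((1 - cos α)/2); positive since α/2 ∈ QII, so sin(α/2) = 0.9537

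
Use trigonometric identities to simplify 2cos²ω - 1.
2cos²ω - 1 = cos(2ω) (using Double angle)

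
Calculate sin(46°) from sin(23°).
sin(46°) = 2 sin 23° cos 23° = 0.7193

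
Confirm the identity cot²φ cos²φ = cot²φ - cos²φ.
RHS = cos²φ/sin²φ - cos²φ = cos²φ(1/sin²φ - 1) = cos²φ · (1 - sin²φ)/sin²φ = cos²φ · cos²φ/sin²φ = cos²φ · cot²φ = LHS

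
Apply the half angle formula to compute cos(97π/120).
cos(97π/120) = -√((1 + cos 97π/60)/2) = -0.8241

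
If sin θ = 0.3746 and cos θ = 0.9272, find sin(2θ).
sin(2θ) = 2 sin θ cos θ = 0.6947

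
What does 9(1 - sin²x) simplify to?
9(1 - sin²x) = 9(cos²x) (using Pythagorean identity)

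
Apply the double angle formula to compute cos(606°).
cos(606°) = cos²303° - sin²303° = -0.4067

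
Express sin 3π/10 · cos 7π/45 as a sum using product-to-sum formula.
sin 3π/10 cos 7π/45 = (1/2)[sin(3π/10+7π/45) + sin(3π/10-7π/45)]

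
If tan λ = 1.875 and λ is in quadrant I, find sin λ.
sin λ = 0.8824 (using tan²λ + 1 = sec²λ)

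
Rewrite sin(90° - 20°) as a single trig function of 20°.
sin(90° - 20°) = cos(20°)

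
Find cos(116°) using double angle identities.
cos(116°) = cos²58° - sin²58° = -0.4384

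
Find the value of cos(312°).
cos(312°) = 0.6691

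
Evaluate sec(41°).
sec(41°) = 1.325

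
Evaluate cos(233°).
cos(233°) = -0.6018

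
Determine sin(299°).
sin(299°) = -0.8746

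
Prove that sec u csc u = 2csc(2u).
RHS = 2/sin(2u) = 2/(2 sin u cos u) = 1/(sin u cos u) = (1/cos u)(1/sin u) = sec u csc u = LHS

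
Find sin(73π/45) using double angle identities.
sin(73π/45) = 2 sin 73π/90 cos 73π/90 = -0.9272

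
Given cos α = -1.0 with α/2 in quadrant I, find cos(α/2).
cos(α/2) = ±√((1 + cos α)/2); positive since α/2 ∈ QI, so cos(α/2) = 0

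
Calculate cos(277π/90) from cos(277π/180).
cos(277π/90) = cos²277π/180 - sin²277π/180 = -0.9703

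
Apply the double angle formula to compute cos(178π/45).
cos(178π/45) = cos²89π/45 - sin²89π/45 = 0.9903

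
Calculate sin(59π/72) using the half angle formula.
sin(59π/72) = √((1 - cos 59π/36)/2) = 0.5373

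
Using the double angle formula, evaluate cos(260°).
cos(260°) = cos²130° - sin²130° = -0.1736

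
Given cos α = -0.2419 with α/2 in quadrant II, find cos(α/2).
cos(α/2) = ±√((1 + cos α)/2); negative since α/2 ∈ QII, so cos(α/2) = -0.6157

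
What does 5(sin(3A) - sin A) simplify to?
5(sin(3A) - sin A) = 5(2 cos(2A) sin A) (using Sum-to-product)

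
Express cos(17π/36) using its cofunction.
cos(17π/36) = sin(π/2 - 17π/36) = sin(π/36)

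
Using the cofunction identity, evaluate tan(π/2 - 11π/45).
tan(π/2 - 11π/45) = cot(11π/45) = 1.036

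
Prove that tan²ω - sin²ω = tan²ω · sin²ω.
LHS = sin²ω/cos²ω - sin²ω = sin²ω(1/cos²ω - 1) = sin²ω · (1 - cos²ω)/cos²ω = sin²ω · sin²ω/cos²ω = sin²ω · tan²ω = RHS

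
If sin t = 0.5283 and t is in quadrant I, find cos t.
cos t = 0.8491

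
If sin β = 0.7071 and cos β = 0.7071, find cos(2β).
cos(2β) = cos²β - sin²β = 0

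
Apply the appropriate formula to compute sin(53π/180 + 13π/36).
sin(53π/180 + 13π/36) = sin 53π/180 cos 13π/36 + cos 53π/180 sin 13π/36 = 0.8829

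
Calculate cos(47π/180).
cos(47π/180) = 0.682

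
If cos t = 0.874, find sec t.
sec t = 1/cos t = 1.144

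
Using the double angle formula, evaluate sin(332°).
sin(332°) = 2 sin 166° cos 166° = -0.4695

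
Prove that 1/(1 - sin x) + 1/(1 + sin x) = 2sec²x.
LHS = [(1 + sin x) + (1 - sin x)] / [(1 - sin x)(1 + sin x)] = 2/(1 - sin²x) = 2/cos²x = 2sec²x = RHS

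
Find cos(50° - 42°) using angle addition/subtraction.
cos(50° - 42°) = cos 50° cos 42° + sin 50° sin 42° = 0.9903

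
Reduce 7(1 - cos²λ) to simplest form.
7(1 - cos²λ) = 7(sin²λ) (using Pythagorean identity)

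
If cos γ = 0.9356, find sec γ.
sec γ = 1/cos γ = 1.069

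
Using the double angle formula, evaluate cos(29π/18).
cos(29π/18) = cos²29π/36 - sin²29π/36 = 0.342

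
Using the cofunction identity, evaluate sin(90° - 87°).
sin(90° - 87°) = cos(87°) = 0.05234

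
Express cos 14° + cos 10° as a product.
cos 14° + cos 10° = 2 cos(12°) cos(2°)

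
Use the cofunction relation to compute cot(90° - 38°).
cot(90° - 38°) = tan(38°) = 0.7813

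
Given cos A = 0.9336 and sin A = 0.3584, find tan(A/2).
tan(A/2) = sin A / (1 + cos A) = 0.1854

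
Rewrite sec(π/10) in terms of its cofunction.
sec(π/10) = csc(π/2 - π/10) = csc(2π/5)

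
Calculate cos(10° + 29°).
cos(10° + 29°) = cos 10° cos 29° - sin 10° sin 29° = 0.7771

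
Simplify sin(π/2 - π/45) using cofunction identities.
sin(π/2 - π/45) = cos(π/45)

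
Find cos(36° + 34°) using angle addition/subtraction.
cos(36° + 34°) = cos 36° cos 34° - sin 36° sin 34° = 0.342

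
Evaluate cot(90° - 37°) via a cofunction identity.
cot(90° - 37°) = tan(37°) = 0.7536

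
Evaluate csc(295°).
csc(295°) = -1.103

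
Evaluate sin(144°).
sin(144°) = 0.5878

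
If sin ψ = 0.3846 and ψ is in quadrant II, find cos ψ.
cos ψ = -0.9231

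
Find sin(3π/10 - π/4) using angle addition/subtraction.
sin(3π/10 - π/4) = sin 3π/10 cos π/4 - cos 3π/10 sin π/4 = 0.1564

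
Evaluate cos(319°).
cos(319°) = 0.7547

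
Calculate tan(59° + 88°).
tan(59° + 88°) = (tan 59° + tan 88°)/(1 - tan 59° tan 88°) = -0.6494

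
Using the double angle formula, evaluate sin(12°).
sin(12°) = 2 sin 6° cos 6° = 0.2079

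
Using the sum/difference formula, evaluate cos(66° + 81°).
cos(66° + 81°) = cos 66° cos 81° - sin 66° sin 81° = -0.8387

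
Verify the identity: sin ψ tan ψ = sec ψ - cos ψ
RHS = 1/cos ψ - cos ψ = (1 - cos²ψ)/cos ψ = sin²ψ/cos ψ = sin ψ · (sin ψ/cos ψ) = sin ψ tan ψ = LHS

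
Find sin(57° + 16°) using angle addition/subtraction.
sin(57° + 16°) = sin 57° cos 16° + cos 57° sin 16° = 0.9563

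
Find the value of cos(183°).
cos(183°) = -0.9986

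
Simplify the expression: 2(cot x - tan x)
2(cot x - tan x) = 2(2 cot(2x)) (using Double angle)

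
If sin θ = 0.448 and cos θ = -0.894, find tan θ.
tan θ = sin θ / cos θ = -0.5011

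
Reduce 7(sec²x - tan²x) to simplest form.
7(sec²x - tan²x) = 7 (using Pythagorean identity)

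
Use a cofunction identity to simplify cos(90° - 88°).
cos(90° - 88°) = sin(88°)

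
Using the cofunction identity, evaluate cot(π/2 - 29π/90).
cot(π/2 - 29π/90) = tan(29π/90) = 1.6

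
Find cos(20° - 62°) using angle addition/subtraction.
cos(20° - 62°) = cos 20° cos 62° + sin 20° sin 62° = 0.7431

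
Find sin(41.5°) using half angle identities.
sin(41.5°) = √((1 - cos 83°)/2) = 0.6626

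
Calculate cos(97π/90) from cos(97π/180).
cos(97π/90) = cos²97π/180 - sin²97π/180 = -0.9703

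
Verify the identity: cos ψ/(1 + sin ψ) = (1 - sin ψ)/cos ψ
RHS = (1 - sin ψ)(1 + sin ψ) / (cos ψ(1 + sin ψ)) = (1 - sin²ψ) / (cos ψ(1 + sin ψ)) = cos²ψ / (cos ψ(1 + sin ψ)) = cos ψ/(1 + sin ψ) = LHS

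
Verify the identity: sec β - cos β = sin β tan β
LHS = 1/cos β - cos β = (1 - cos²β)/cos β = sin²β/cos β = sin β · (sin β/cos β) = sin β tan β = RHS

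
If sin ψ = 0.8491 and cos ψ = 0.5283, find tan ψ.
tan ψ = sin ψ / cos ψ = 1.607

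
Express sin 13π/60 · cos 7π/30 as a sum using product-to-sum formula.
sin 13π/60 cos 7π/30 = (1/2)[sin(13π/60+7π/30) + sin(13π/60-7π/30)]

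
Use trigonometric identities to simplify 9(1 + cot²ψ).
9(1 + cot²ψ) = 9(csc²ψ) (using Pythagorean identity)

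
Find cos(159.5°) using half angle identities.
cos(159.5°) = -√((1 + cos 319°)/2) = -0.9367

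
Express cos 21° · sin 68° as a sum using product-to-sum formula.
cos 21° sin 68° = (1/2)[sin(21°+68°) - sin(21°-68°)]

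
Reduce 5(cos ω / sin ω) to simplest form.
5(cos ω / sin ω) = 5(cot ω) (using Quotient identity)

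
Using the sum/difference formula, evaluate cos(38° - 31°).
cos(38° - 31°) = cos 38° cos 31° + sin 38° sin 31° = 0.9925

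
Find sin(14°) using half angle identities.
sin(14°) = √((1 - cos 28°)/2) = 0.2419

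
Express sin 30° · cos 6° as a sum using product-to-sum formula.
sin 30° cos 6° = (1/2)[sin(30°+6°) + sin(30°-6°)]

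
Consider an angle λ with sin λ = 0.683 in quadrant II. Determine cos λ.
cos λ = ±√(1 - sin²λ) = -0.7304 (negative in QII)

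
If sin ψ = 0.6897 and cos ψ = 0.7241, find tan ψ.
tan ψ = sin ψ / cos ψ = 0.9525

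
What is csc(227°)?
csc(227°) = -1.367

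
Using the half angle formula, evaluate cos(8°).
cos(8°) = √((1 + cos 16°)/2) = 0.9903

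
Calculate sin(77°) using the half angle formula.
sin(77°) = √((1 - cos 154°)/2) = 0.9744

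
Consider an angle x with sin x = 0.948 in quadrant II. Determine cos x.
cos x = ±√(1 - sin²x) = -0.3183 (negative in QII)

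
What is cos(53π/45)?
cos(53π/45) = -0.848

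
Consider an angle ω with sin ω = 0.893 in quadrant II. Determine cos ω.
cos ω = ±√(1 - sin²ω) = -0.4501 (negative in QII)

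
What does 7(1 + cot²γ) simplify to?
7(1 + cot²γ) = 7(csc²γ) (using Pythagorean identity)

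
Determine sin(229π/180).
sin(229π/180) = -0.7547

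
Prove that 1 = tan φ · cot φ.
RHS = (sin φ/cos φ) · (cos φ/sin φ) = 1 = LHS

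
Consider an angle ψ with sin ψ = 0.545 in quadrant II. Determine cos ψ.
cos ψ = ±√(1 - sin²ψ) = -0.8384 (negative in QII)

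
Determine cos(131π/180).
cos(131π/180) = -0.6561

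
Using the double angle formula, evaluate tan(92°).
tan(92°) = 2 tan 46° / (1 - tan²46°) = -28.64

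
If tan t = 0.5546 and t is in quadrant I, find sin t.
sin t = 0.485 (using tan²t + 1 = sec²t)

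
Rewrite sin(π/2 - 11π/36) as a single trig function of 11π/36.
sin(π/2 - 11π/36) = cos(11π/36)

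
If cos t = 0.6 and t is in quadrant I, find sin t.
sin t = 0.8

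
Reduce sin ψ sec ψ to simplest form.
sin ψ sec ψ = tan ψ (using Reciprocal + quotient)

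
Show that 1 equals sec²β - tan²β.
RHS = 1/cos²β - sin²β/cos²β = (1 - sin²β)/cos²β = cos²β/cos²β = 1 = LHS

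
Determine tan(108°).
tan(108°) = -3.078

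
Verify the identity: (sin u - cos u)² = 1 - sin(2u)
LHS = sin²u - 2 sin u cos u + cos²u = (sin²u + cos²u) - 2 sin u cos u = 1 - sin(2u) = RHS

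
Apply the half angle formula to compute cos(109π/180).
cos(109π/180) = -√((1 + cos 109π/90)/2) = -0.3256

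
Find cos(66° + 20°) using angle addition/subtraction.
cos(66° + 20°) = cos 66° cos 20° - sin 66° sin 20° = 0.06976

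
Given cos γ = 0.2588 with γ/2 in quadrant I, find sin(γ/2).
sin(γ/2) = ±√((1 - cos γ)/2); positive since γ/2 ∈ QI, so sin(γ/2) = 0.6088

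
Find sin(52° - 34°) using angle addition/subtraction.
sin(52° - 34°) = sin 52° cos 34° - cos 52° sin 34° = 0.309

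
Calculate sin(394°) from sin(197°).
sin(394°) = 2 sin 197° cos 197° = 0.5592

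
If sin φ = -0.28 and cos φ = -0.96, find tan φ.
tan φ = sin φ / cos φ = 0.2917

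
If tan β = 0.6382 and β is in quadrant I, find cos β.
cos β = 0.843 (using tan²β + 1 = sec²β)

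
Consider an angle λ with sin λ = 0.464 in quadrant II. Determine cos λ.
cos λ = ±√(1 - sin²λ) = -0.8858 (negative in QII)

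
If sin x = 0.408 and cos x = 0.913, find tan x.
tan x = sin x / cos x = 0.4469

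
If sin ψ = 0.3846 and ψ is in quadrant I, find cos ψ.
cos ψ = 0.9231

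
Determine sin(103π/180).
sin(103π/180) = 0.9744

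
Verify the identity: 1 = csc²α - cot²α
RHS = 1/sin²α - cos²α/sin²α = (1 - cos²α)/sin²α = sin²α/sin²α = 1 = LHS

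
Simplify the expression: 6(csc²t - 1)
6(csc²t - 1) = 6(cot²t) (using Pythagorean identity)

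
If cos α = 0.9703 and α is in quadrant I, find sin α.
sin α = 0.2419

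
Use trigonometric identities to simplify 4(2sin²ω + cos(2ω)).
4(2sin²ω + cos(2ω)) = 4 (using Double angle)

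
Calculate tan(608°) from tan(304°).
tan(608°) = 2 tan 304° / (1 - tan²304°) = 2.475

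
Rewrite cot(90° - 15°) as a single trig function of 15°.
cot(90° - 15°) = tan(15°)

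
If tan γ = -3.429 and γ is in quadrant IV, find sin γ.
sin γ = -0.96 (using tan²γ + 1 = sec²γ)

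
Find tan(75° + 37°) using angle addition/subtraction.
tan(75° + 37°) = (tan 75° + tan 37°)/(1 - tan 75° tan 37°) = -2.475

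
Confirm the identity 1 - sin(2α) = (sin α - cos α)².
RHS = sin²α - 2 sin α cos α + cos²α = (sin²α + cos²α) - 2 sin α cos α = 1 - sin(2α) = LHS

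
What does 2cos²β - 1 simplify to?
2cos²β - 1 = cos(2β) (using Double angle)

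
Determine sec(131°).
sec(131°) = -1.524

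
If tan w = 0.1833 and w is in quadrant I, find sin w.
sin w = 0.1803 (using tan²w + 1 = sec²w)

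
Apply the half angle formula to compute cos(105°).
cos(105°) = -√((1 + cos 210°)/2) = -(√6-√2)/4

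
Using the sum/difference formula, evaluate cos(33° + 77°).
cos(33° + 77°) = cos 33° cos 77° - sin 33° sin 77° = -0.342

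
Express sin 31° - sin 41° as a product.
sin 31° - sin 41° = 2 cos(36°) sin(-5°)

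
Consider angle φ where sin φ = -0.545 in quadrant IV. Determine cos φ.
cos φ = √(1 - sin²φ) = 0.8384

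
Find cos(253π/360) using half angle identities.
cos(253π/360) = -√((1 + cos 253π/180)/2) = -0.5948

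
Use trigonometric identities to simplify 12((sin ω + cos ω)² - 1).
12((sin ω + cos ω)² - 1) = 12(sin(2ω)) (using Pythagorean + double angle)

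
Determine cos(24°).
cos(24°) = 0.9135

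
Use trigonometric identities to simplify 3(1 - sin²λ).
3(1 - sin²λ) = 3(cos²λ) (using Pythagorean identity)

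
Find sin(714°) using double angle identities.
sin(714°) = 2 sin 357° cos 357° = -0.1045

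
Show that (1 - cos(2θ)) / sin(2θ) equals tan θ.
LHS = 2sin²θ / (2 sin θ cos θ) = sin θ/cos θ = tan θ = RHS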